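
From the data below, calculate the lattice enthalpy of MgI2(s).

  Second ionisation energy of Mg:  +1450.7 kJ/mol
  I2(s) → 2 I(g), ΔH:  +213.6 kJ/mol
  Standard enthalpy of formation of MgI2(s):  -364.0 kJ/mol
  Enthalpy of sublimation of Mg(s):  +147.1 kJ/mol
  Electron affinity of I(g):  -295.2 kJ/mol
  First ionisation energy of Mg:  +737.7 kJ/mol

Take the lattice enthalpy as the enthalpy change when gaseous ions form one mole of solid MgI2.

ΔHf° = 1·ΔHsub + 1·(ΣIE) + 1·D(I2) + 2·EA + U
-364.0 = 1·(+147.1) + 1·(+2188.4) + 1·(+213.6) + 2·(-295.2) + U
U = -364.0 − (+1958.7) = -2322.7 kJ/mol

U = -2322.7 kJ/mol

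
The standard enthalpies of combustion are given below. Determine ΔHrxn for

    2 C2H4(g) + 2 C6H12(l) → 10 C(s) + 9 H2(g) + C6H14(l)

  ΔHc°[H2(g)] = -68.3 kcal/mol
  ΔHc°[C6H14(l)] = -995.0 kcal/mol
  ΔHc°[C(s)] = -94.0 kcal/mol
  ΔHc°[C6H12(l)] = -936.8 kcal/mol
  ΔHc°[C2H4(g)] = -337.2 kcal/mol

Using ΔH = Σ nΔHc°(reactants) − Σ nΔHc°(products):
= [2·(-337.2) + 2·(-936.8)] − [10·(-94.0) + 9·(-68.3) + 1·(-995.0)]
= 1.7 kcal/mol

ΔHrxn = 1.7 kcal/mol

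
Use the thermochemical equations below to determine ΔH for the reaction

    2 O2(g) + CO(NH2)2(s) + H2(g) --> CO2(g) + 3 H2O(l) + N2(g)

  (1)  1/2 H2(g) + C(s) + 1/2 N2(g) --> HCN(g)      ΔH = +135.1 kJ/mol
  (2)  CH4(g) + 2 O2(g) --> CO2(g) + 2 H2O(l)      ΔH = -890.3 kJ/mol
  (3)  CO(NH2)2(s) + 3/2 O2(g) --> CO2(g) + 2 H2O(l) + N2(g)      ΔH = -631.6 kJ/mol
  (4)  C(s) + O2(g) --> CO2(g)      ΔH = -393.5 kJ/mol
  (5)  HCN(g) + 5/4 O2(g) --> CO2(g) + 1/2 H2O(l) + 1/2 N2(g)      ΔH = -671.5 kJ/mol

(1) × 2 (scale by 2 for the 1 H2(g)): (2)·(+135.1) = +270.2 kJ/mol
(2): not needed (CH4(g) appears nowhere else).
(3) as written (CO(NH2)2(s) already on the reactant side): -631.6 kJ/mol
(4) reversed and × 2: (-2)·(-393.5) = +787.0 kJ/mol
(5) × 2: (2)·(-671.5) = -1343.0 kJ/mol
Since enthalpy is a state function, ΔH = (2)·(+135.1) + (1)·(-631.6) + (-2)·(-393.5) + (2)·(-671.5) = -917.4 kJ/mol

ΔH = -917.4 kJ/mol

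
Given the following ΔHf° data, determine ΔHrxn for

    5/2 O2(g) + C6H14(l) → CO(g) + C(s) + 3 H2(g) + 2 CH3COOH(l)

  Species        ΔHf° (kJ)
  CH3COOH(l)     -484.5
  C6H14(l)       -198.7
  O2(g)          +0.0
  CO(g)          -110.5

ΔH°rxn = Σ nΔHf°(products) − Σ nΔHf°(reactants).
Products: 1·(-110.5) + 1·(+0.0) + 3·(+0.0) + 2·(-484.5) = -1079.5
Reactants: 5/2·(+0.0) + 1·(-198.7) = -198.7
ΔHrxn = (-1079.5) − (-198.7) = -880.8 kJ

ΔHrxn = -880.8 kJ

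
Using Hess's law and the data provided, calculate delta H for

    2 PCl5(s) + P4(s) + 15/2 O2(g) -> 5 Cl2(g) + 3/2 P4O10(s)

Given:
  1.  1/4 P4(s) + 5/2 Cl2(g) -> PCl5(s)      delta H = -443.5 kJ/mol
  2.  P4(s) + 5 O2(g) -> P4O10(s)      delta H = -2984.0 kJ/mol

eq. 1 reversed and × 2: (-2)·(-443.5) = +887.0 kJ/mol
eq. 2 × 3/2: (3/2)·(-2984.0) = -4476.0 kJ/mol
Summing the manipulated equations, delta H = (+887.0) + (-4476.0) = -3589.0 kJ/mol

delta H = -3589.0 kJ/mol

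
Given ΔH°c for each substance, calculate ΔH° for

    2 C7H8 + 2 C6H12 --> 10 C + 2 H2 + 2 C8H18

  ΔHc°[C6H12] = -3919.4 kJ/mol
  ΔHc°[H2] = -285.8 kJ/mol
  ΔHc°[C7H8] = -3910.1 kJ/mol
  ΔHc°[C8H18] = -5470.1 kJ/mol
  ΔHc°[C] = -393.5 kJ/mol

Using ΔH = Σ nΔHc°(reactants) − Σ nΔHc°(products):
= [2·(-3910.1) + 2·(-3919.4)] − [10·(-393.5) + 2·(-285.8) + 2·(-5470.1)]
= -212.2 kJ/mol

ΔH° = -212.2 kJ/mol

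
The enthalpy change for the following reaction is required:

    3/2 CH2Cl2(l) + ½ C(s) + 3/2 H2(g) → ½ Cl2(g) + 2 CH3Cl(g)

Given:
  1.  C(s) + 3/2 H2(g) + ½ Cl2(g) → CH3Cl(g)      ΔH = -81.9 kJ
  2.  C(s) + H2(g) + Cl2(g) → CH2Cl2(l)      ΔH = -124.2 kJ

eq. 1 × 2 (×2 to match 2 CH3Cl(g) in the target): (2)·(-81.9) = -163.8 kJ
eq. 2 reversed and × 3/2 (reverse to put CH2Cl2(l) on the reactant side; ×3/2 to match 3/2 CH2Cl2(l) in the target): (-3/2)·(-124.2) = +186.3 kJ
Summing the manipulated equations, ΔH = (-163.8) + (+186.3) = 22.5 kJ

ΔH = 22.5 kJ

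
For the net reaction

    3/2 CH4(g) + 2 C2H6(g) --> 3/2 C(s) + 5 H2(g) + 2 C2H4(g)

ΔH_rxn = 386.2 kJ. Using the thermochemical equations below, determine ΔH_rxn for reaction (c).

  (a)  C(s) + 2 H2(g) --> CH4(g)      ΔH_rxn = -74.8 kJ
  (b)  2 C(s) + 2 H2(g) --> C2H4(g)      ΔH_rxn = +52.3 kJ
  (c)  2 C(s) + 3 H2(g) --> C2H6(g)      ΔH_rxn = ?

(a) reversed and × 3/2: (-3/2)·(-74.8) = +112.2 kJ
(b) × 2: (2)·(+52.3) = +104.6 kJ
(c) reversed and × 2: contributes −2·x
+386.2 = (+112.2) + (+104.6) − 2·x
x = (+386.2 − (+216.8)) / (-2) = -84.7 kJ

ΔH_rxn = -84.7 kJ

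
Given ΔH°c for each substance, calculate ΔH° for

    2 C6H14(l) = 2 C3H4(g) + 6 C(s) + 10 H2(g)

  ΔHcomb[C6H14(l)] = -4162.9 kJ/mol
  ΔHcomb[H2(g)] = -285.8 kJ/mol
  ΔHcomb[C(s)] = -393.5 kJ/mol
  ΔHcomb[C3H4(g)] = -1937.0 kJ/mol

ΔH° = 767.2 kJ/mol

With combustion enthalpies, reactants minus products:
= [2·(-4162.9)] − [2·(-1937.0) + 6·(-393.5) + 10·(-285.8)]
= 767.2 kJ/mol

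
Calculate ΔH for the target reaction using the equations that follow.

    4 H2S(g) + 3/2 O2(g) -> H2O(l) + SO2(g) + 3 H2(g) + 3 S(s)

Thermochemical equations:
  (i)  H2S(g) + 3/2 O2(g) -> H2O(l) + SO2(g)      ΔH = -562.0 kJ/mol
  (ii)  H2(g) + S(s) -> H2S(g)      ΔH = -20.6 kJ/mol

ΔH = -500.2 kJ/mol

(i) as written (H2O(l) already on the product side): -562.0 kJ/mol
(ii) reversed and × 3 (reverse to put H2(g) on the product side; ×3 to match 3 H2(g) in the target): (-3)·(-20.6) = +61.8 kJ/mol
ΔH = (1)·(-562.0) + (-3)·(-20.6) = -500.2 kJ/mol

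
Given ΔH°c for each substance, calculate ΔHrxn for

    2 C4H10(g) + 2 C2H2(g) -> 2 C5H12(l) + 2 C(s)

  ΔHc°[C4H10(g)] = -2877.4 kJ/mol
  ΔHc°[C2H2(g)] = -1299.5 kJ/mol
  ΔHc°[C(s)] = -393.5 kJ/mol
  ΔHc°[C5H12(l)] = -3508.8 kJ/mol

ΔHrxn = -549.2 kJ/mol

Using ΔH = Σ nΔHc°(reactants) − Σ nΔHc°(products):
= [2·(-2877.4) + 2·(-1299.5)] − [2·(-3508.8) + 2·(-393.5)]
= -549.2 kJ/mol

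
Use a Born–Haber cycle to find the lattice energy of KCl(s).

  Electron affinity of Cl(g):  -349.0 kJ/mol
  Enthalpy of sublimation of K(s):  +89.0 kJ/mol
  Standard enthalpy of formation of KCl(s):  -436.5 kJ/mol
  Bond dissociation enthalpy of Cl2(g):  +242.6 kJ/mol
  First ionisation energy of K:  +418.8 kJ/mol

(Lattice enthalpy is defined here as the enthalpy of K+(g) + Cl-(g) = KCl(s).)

ΔHf° = 1·ΔHsub + 1·(ΣIE) + 1/2·D(Cl2) + 1·EA + U
-436.5 = 1·(+89.0) + 1·(+418.8) + 1/2·(+242.6) + 1·(-349.0) + U
U = -436.5 − (+280.1) = -716.6 kJ/mol

U = -716.6 kJ/mol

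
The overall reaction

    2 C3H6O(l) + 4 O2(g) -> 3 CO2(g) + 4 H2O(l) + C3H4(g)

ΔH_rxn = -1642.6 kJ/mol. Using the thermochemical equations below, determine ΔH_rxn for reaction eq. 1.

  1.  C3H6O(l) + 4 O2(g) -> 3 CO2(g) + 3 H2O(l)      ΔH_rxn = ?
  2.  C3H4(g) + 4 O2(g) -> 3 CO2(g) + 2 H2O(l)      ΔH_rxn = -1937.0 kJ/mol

ΔH_rxn = -1789.8 kJ/mol

eq. 1 × 2: contributes 2·x
eq. 2 reversed: +1937.0 kJ/mol
-1642.6 = (+1937.0) + 2·x
x = (-1642.6 − (+1937.0)) / (2) = -1789.8 kJ/mol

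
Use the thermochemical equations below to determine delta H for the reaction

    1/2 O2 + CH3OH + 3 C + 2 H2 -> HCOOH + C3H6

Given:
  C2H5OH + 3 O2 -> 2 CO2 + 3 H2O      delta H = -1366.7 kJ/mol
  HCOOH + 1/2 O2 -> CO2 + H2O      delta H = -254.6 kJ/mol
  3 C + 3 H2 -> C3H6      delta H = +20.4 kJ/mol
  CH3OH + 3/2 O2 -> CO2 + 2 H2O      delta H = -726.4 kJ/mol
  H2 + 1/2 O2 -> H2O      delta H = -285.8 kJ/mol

equation 1: not needed (C2H5OH appears nowhere else).
equation 2 reversed (HCOOH must end up as a product): +254.6 kJ/mol
equation 3 as written (C3H6 already on the product side): +20.4 kJ/mol
equation 4 as written (CH3OH already on the reactant side): -726.4 kJ/mol
equation 5 reversed: +285.8 kJ/mol
delta H = (-1)·(-254.6) + (1)·(+20.4) + (1)·(-726.4) + (-1)·(-285.8) = -165.6 kJ/mol

delta H = -165.6 kJ/mol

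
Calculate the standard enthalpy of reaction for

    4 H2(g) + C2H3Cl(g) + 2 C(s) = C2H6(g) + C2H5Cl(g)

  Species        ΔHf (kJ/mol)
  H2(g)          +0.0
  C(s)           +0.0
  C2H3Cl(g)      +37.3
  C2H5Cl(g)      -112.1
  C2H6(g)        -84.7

ΔH_rxn = -234.1 kJ/mol

ΔH°rxn = Σ nΔHf°(products) − Σ nΔHf°(reactants).
Products: 1·(-84.7) + 1·(-112.1) = -196.8
Reactants: 4·(+0.0) + 1·(+37.3) + 2·(+0.0) = +37.3
ΔH_rxn = (-196.8) − (+37.3) = -234.1 kJ/mol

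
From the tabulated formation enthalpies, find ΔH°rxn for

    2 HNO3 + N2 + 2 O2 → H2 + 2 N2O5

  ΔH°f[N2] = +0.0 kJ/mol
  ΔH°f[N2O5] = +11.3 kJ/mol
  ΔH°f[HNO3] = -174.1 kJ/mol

ΔH°rxn = Σ nΔHf°(products) − Σ nΔHf°(reactants).
Products: 1·(+0.0) + 2·(+11.3) = +22.6
Reactants: 2·(-174.1) + 1·(+0.0) + 2·(+0.0) = -348.2
ΔH°rxn = (+22.6) − (-348.2) = 370.8 kJ/mol

ΔH°rxn = 370.8 kJ/mol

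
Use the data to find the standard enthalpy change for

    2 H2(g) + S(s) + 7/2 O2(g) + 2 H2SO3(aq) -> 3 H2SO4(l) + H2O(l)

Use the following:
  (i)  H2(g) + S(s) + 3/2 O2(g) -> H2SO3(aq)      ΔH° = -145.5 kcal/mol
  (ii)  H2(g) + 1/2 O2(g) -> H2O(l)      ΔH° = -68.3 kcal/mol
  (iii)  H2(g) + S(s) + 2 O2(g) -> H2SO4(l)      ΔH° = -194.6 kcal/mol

ΔH° = -361.1 kcal/mol

(i) reversed and × 2: (-2)·(-145.5) = +291.0 kcal/mol
(ii) as written: -68.3 kcal/mol
(iii) × 3: (3)·(-194.6) = -583.8 kcal/mol
ΔH° = (+291.0) + (-68.3) + (-583.8) = -361.1 kcal/mol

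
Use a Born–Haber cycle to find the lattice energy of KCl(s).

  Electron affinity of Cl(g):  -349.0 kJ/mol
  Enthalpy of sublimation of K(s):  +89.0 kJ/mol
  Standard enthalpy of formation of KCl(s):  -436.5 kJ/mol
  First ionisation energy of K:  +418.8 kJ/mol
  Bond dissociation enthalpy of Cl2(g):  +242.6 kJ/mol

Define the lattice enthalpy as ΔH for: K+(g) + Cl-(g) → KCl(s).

ΔHf° = 1·ΔHsub + 1·(ΣIE) + 1/2·D(Cl2) + 1·EA + U
-436.5 = 1·(+89.0) + 1·(+418.8) + 1/2·(+242.6) + 1·(-349.0) + U
U = -436.5 − (+280.1) = -716.6 kJ/mol

U = -716.6 kJ/mol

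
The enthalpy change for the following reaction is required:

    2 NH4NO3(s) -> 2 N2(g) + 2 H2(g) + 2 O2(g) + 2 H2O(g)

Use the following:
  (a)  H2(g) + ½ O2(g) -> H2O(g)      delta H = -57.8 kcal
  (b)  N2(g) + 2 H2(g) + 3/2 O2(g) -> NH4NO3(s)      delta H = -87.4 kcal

(a) × 2: (2)·(-57.8) = -115.6 kcal
(b) reversed and × 2: (-2)·(-87.4) = +174.8 kcal
delta H = (2)·(-57.8) + (-2)·(-87.4) = 59.2 kcal

delta H = 59.2 kcal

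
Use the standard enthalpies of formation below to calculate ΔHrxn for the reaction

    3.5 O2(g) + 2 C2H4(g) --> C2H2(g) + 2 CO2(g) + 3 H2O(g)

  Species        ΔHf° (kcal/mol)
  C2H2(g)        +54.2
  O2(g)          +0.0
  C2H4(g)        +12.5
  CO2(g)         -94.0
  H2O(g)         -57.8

ΔHrxn = -332.2 kcal/mol

ΔH°rxn = Σ nΔHf°(products) − Σ nΔHf°(reactants).
Products: 1·(+54.2) + 2·(-94.0) + 3·(-57.8) = -307.2
Reactants: 7/2·(+0.0) + 2·(+12.5) = +25.0
ΔHrxn = (-307.2) − (+25.0) = -332.2 kcal/mol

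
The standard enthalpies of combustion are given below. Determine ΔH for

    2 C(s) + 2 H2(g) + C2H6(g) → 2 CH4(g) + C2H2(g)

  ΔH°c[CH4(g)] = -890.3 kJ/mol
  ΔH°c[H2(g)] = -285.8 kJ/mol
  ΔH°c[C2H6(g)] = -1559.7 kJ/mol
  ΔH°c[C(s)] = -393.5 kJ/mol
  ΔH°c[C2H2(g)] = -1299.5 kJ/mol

Using ΔH = Σ nΔHc°(reactants) − Σ nΔHc°(products):
= [2·(-393.5) + 2·(-285.8) + 1·(-1559.7)] − [2·(-890.3) + 1·(-1299.5)]
= 161.8 kJ/mol

ΔH = 161.8 kJ/mol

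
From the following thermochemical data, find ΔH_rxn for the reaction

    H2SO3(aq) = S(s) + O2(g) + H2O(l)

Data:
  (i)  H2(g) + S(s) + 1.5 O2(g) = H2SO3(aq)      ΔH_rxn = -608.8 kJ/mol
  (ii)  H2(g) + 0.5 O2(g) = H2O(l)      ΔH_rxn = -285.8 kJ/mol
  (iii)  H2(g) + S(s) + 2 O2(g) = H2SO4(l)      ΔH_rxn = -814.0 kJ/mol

(i) reversed (reverse to put H2SO3(aq) on the reactant side): +608.8 kJ/mol
(ii) as written (H2O(l) already on the product side): -285.8 kJ/mol
(iii): not needed (H2SO4(l) appears nowhere else).
Summing the manipulated equations, ΔH_rxn = (-1)·(-608.8) + (1)·(-285.8) = 323.0 kJ/mol

ΔH_rxn = 323.0 kJ/mol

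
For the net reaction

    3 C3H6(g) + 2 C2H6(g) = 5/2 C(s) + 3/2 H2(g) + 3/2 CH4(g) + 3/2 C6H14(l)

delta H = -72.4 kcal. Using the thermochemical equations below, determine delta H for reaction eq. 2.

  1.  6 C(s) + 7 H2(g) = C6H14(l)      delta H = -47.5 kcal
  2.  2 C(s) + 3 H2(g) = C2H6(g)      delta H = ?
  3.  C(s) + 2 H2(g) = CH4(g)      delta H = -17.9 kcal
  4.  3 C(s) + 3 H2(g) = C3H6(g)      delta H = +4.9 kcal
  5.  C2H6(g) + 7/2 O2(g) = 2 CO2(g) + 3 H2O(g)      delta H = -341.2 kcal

eq. 1 × 3/2 (scale by 3/2 for the 3/2 C6H14(l)): (3/2)·(-47.5) = -71.25 kcal
eq. 2 reversed and × 2: contributes −2·x
eq. 3 × 3/2 (scale by 3/2 for the 3/2 CH4(g)): (3/2)·(-17.9) = -26.85 kcal
eq. 4 reversed and × 3 (reverse to put C3H6(g) on the reactant side; ×3 to match 3 C3H6(g) in the target): (-3)·(+4.9) = -14.7 kcal
eq. 5: not needed (H2O(g) appears nowhere else).
-72.4 = (-71.25) + (-26.85) + (-14.7) − 2·x
x = (-72.4 − (-112.8)) / (-2) = -20.2 kcal

delta H = -20.2 kcal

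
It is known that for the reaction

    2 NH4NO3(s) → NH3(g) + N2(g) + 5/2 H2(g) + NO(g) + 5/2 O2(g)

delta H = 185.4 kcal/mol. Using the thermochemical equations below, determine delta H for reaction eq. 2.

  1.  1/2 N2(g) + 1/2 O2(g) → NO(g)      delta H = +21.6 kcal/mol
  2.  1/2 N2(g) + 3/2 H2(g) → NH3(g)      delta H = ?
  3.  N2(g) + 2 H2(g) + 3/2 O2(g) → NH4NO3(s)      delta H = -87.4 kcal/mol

eq. 1 as written: +21.6 kcal/mol
eq. 2 as written: contributes x
eq. 3 reversed and × 2: (-2)·(-87.4) = +174.8 kcal/mol
+185.4 = (+21.6) + (+174.8) + x
x = (+185.4 − (+196.4)) / (1) = -11.0 kcal/mol

delta H = -11.0 kcal/mol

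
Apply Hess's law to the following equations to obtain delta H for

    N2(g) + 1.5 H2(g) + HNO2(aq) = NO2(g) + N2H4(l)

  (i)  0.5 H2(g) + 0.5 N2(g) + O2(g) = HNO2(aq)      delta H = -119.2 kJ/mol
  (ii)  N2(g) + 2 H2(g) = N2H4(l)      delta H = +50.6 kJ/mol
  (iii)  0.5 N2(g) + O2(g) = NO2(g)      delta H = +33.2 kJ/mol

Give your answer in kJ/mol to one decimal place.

delta H = 203.0 kJ/mol

(i) reversed: +119.2 kJ/mol
(ii) as written: +50.6 kJ/mol
(iii) as written: +33.2 kJ/mol
delta H = (+119.2) + (+50.6) + (+33.2) = 203.0 kJ/mol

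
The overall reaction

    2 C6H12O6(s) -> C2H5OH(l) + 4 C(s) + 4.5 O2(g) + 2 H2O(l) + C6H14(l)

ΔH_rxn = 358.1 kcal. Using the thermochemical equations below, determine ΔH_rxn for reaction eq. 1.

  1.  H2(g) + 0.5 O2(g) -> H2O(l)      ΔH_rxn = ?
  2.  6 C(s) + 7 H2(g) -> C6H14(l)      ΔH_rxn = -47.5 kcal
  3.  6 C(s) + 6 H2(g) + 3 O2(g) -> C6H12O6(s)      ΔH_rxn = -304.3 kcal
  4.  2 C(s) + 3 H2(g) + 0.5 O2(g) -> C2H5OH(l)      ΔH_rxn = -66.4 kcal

ΔH_rxn = -68.3 kcal

eq. 1 × 2: contributes 2·x
eq. 2 as written: -47.5 kcal
eq. 3 reversed and × 2: (-2)·(-304.3) = +608.6 kcal
eq. 4 as written: -66.4 kcal
+358.1 = (-47.5) + (+608.6) + (-66.4) + 2·x
x = (+358.1 − (+494.7)) / (2) = -68.3 kcal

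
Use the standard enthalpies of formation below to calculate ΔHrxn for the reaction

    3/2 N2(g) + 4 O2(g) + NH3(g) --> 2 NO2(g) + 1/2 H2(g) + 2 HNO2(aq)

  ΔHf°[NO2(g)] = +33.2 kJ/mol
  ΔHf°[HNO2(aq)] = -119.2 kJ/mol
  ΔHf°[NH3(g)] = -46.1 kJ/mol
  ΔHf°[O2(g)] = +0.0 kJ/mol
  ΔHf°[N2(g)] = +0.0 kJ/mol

ΔHrxn = -125.9 kJ/mol

ΔH°rxn = Σ nΔHf°(products) − Σ nΔHf°(reactants).
Products: 2·(+33.2) + 1/2·(+0.0) + 2·(-119.2) = -172.0
Reactants: 3/2·(+0.0) + 4·(+0.0) + 1·(-46.1) = -46.1
ΔHrxn = (-172.0) − (-46.1) = -125.9 kJ/mol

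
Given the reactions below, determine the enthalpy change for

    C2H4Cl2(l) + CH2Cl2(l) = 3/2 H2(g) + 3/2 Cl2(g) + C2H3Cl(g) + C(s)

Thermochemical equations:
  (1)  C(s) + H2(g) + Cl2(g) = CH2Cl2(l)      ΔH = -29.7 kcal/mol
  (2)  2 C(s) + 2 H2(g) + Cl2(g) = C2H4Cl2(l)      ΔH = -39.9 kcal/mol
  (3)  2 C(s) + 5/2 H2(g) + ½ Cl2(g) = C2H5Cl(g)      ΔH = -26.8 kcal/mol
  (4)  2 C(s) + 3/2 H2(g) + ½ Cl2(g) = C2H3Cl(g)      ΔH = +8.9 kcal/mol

(1) reversed (reverse to put CH2Cl2(l) on the reactant side): +29.7 kcal/mol
(2) reversed (reverse to put C2H4Cl2(l) on the reactant side): +39.9 kcal/mol
(3): not needed (C2H5Cl(g) appears nowhere else).
(4) as written (C2H3Cl(g) already on the product side): +8.9 kcal/mol
By Hess's law, ΔH = (+29.7) + (+39.9) + (+8.9) = 78.5 kcal/mol

ΔH = 78.5 kcal/mol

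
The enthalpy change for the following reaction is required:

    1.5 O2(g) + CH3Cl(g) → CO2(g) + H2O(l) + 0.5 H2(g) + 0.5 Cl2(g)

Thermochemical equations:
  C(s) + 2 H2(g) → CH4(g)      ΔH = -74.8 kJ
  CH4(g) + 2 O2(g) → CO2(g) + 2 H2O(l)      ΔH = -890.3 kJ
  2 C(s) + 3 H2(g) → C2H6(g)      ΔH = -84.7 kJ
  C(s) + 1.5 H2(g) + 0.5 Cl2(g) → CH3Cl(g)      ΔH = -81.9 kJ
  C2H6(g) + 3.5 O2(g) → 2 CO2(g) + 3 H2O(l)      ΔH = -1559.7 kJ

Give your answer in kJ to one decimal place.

equation 1 reversed: +74.8 kJ
equation 2 reversed: +890.3 kJ
equation 3 as written: -84.7 kJ
equation 4 reversed: +81.9 kJ
equation 5 as written: -1559.7 kJ
ΔH = (-1)·(-74.8) + (-1)·(-890.3) + (1)·(-84.7) + (-1)·(-81.9) + (1)·(-1559.7) = -597.4 kJ

ΔH = -597.4 kJ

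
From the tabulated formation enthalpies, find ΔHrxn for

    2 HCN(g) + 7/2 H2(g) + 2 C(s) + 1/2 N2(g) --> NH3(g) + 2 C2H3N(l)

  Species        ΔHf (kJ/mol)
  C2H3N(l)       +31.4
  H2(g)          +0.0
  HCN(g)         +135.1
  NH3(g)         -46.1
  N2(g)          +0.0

Products: 1·(-46.1) + 2·(+31.4) = +16.7
Reactants: 2·(+135.1) + 7/2·(+0.0) + 2·(+0.0) + 1/2·(+0.0) = +270.2
ΔHrxn = (+16.7) − (+270.2) = -253.5 kJ/mol

ΔHrxn = -253.5 kJ/mol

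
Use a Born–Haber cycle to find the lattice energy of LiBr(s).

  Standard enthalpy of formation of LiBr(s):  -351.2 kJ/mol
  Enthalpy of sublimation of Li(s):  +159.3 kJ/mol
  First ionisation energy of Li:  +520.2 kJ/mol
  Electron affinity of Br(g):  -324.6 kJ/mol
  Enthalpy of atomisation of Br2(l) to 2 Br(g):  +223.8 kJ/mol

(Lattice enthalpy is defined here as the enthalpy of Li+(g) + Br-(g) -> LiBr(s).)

ΔHf° = 1·ΔHsub + 1·(ΣIE) + 1/2·D(Br2) + 1·EA + U
-351.2 = 1·(+159.3) + 1·(+520.2) + 1/2·(+223.8) + 1·(-324.6) + U
U = -351.2 − (+466.8) = -818.0 kJ/mol

U = -818.0 kJ/mol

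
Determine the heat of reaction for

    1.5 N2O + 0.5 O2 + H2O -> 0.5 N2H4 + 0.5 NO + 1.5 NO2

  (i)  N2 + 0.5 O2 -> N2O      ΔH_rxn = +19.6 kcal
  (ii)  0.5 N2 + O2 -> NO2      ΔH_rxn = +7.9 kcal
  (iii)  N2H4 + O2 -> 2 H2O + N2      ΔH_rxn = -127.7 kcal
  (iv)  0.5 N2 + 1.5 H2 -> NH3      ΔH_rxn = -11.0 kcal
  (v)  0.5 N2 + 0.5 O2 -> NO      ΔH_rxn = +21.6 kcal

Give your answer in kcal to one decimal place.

ΔH_rxn = 57.1 kcal

(i) reversed and × 3/2 (reverse to put N2O on the reactant side; scale by 3/2 for the 3/2 N2O): (-3/2)·(+19.6) = -29.4 kcal
(ii) × 3/2 (scale by 3/2 for the 3/2 NO2): (3/2)·(+7.9) = +11.85 kcal
(iii) reversed and × 1/2 (N2H4 must end up as a product; scale by 1/2 for the 1/2 N2H4): (-1/2)·(-127.7) = +63.85 kcal
(iv): not needed (NH3 appears nowhere else).
(v) × 1/2 (×1/2 to match 1/2 NO in the target): (1/2)·(+21.6) = +10.8 kcal
Summing the manipulated equations, ΔH_rxn = (-3/2)·(+19.6) + (3/2)·(+7.9) + (-1/2)·(-127.7) + (1/2)·(+21.6) = 57.1 kcal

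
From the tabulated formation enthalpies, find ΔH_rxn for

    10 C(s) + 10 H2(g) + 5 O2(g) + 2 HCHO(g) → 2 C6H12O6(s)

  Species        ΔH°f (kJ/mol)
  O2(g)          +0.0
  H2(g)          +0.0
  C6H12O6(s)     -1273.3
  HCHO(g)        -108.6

Products: 2·(-1273.3) = -2546.6
Reactants: 10·(+0.0) + 10·(+0.0) + 5·(+0.0) + 2·(-108.6) = -217.2
ΔH_rxn = (-2546.6) − (-217.2) = -2329.4 kJ/mol

ΔH_rxn = -2329.4 kJ/mol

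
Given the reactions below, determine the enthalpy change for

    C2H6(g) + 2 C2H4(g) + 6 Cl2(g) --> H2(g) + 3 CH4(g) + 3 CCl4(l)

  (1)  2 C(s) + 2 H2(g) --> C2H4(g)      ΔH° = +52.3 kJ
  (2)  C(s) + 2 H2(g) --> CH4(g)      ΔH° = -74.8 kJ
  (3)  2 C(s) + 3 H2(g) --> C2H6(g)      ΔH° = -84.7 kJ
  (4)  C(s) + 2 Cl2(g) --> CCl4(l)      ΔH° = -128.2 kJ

(1) reversed and × 2: (-2)·(+52.3) = -104.6 kJ
(2) × 3: (3)·(-74.8) = -224.4 kJ
(3) reversed: +84.7 kJ
(4) × 3: (3)·(-128.2) = -384.6 kJ
Summing the manipulated equations, ΔH° = (-104.6) + (-224.4) + (+84.7) + (-384.6) = -628.9 kJ

ΔH° = -628.9 kJ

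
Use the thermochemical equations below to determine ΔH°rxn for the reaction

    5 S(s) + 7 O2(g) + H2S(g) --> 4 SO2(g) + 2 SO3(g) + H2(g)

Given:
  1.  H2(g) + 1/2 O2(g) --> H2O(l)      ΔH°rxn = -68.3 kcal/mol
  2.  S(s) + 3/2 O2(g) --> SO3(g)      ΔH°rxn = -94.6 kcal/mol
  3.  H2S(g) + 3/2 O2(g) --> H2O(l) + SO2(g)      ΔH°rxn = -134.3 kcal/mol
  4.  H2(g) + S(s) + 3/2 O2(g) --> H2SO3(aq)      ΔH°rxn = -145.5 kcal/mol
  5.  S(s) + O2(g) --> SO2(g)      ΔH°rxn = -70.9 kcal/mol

ΔH°rxn = -467.9 kcal/mol

eq. 1 reversed: +68.3 kcal/mol
eq. 2 × 2: (2)·(-94.6) = -189.2 kcal/mol
eq. 3 as written: -134.3 kcal/mol
eq. 4: not needed.
eq. 5 × 3: (3)·(-70.9) = -212.7 kcal/mol
ΔH°rxn = (+68.3) + (-189.2) + (-134.3) + (-212.7) = -467.9 kcal/mol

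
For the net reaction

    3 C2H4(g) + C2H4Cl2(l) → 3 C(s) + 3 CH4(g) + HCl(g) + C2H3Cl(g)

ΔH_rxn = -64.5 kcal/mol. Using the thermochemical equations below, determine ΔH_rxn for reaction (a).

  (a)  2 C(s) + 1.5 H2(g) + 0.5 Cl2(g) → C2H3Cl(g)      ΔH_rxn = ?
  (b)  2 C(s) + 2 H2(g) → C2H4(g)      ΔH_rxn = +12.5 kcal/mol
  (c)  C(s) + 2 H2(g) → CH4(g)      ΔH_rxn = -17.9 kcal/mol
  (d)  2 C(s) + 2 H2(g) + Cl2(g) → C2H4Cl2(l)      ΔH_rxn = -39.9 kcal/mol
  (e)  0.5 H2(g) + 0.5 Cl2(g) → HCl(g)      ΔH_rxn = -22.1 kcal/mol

ΔH_rxn = 8.9 kcal/mol

(a) as written (C2H3Cl(g) already on the product side): contributes x
(b) reversed and × 3 (reverse to put C2H4(g) on the reactant side; scale by 3 for the 3 C2H4(g)): (-3)·(+12.5) = -37.5 kcal/mol
(c) × 3 (scale by 3 for the 3 CH4(g)): (3)·(-17.9) = -53.7 kcal/mol
(d) reversed (reverse to put C2H4Cl2(l) on the reactant side): +39.9 kcal/mol
(e) as written (HCl(g) already on the product side): -22.1 kcal/mol
-64.5 = (-37.5) + (-53.7) + (+39.9) + (-22.1) + x
x = (-64.5 − (-73.4)) / (1) = 8.9 kcal/mol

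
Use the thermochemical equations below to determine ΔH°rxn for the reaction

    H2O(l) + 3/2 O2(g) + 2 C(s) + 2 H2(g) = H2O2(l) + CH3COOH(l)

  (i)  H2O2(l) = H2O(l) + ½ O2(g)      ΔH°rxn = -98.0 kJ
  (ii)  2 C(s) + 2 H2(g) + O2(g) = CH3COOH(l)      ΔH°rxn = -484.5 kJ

ΔH°rxn = -386.5 kJ

(i) reversed: +98.0 kJ
(ii) as written: -484.5 kJ
ΔH°rxn = (+98.0) + (-484.5) = -386.5 kJ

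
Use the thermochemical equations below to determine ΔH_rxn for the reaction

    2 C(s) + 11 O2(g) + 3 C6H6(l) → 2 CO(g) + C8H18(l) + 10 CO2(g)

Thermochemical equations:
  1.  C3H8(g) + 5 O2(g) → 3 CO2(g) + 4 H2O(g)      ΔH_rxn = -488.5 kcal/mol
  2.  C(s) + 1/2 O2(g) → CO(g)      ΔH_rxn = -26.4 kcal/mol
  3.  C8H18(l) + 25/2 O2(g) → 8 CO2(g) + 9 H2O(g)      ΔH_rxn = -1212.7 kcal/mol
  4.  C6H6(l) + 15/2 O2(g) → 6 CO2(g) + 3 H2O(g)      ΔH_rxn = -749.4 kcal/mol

ΔH_rxn = -1088.3 kcal/mol

eq. 1: not needed.
eq. 2 × 2: (2)·(-26.4) = -52.8 kcal/mol
eq. 3 reversed: +1212.7 kcal/mol
eq. 4 × 3: (3)·(-749.4) = -2248.2 kcal/mol
Combining the equations, ΔH_rxn = (2)·(-26.4) + (-1)·(-1212.7) + (3)·(-749.4) = -1088.3 kcal/mol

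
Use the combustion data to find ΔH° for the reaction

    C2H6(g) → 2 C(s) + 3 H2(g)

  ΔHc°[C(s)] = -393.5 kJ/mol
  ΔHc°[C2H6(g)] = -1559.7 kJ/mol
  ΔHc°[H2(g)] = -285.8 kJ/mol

Using ΔH = Σ nΔHc°(reactants) − Σ nΔHc°(products):
= [1·(-1559.7)] − [2·(-393.5) + 3·(-285.8)]
= 84.7 kJ/mol

ΔH° = 84.7 kJ/mol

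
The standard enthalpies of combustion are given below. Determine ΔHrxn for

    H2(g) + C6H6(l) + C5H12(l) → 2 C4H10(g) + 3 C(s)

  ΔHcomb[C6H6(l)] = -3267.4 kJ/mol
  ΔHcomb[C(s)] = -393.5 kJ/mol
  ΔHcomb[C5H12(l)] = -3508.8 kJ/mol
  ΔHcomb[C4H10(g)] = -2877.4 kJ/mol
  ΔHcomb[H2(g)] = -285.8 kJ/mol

Using ΔH = Σ nΔHc°(reactants) − Σ nΔHc°(products):
= [1·(-285.8) + 1·(-3267.4) + 1·(-3508.8)] − [2·(-2877.4) + 3·(-393.5)]
= -126.7 kJ/mol

ΔHrxn = -126.7 kJ/mol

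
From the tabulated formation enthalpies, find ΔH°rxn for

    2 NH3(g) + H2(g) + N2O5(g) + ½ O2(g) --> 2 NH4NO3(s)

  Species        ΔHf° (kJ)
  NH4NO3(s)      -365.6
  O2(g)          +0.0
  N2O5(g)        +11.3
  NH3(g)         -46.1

ΔH°rxn = Σ nΔHf°(products) − Σ nΔHf°(reactants).
Products: 2·(-365.6) = -731.2
Reactants: 2·(-46.1) + 1·(+0.0) + 1·(+11.3) + 1/2·(+0.0) = -80.9
ΔH°rxn = (-731.2) − (-80.9) = -650.3 kJ

ΔH°rxn = -650.3 kJ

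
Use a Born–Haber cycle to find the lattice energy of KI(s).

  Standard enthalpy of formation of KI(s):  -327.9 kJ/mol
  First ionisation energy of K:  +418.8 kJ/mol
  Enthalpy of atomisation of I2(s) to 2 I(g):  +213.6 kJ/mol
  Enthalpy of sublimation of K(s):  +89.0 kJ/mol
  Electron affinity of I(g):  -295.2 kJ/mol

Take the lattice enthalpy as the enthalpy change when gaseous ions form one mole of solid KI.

ΔHf° = 1·ΔHsub + 1·(ΣIE) + 1/2·D(I2) + 1·EA + U
-327.9 = 1·(+89.0) + 1·(+418.8) + 1/2·(+213.6) + 1·(-295.2) + U
U = -327.9 − (+319.4) = -647.3 kJ/mol

U = -647.3 kJ/mol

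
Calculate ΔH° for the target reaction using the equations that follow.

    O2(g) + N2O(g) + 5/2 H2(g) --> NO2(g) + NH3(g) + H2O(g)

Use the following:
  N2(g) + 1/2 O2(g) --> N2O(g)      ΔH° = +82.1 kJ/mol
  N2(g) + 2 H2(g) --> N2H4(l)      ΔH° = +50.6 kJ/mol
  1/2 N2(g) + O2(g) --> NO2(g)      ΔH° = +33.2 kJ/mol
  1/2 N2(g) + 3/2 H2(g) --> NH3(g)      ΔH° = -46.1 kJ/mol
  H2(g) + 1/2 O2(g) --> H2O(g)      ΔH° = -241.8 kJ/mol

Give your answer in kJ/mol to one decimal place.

ΔH° = -336.8 kJ/mol

equation 1 reversed: -82.1 kJ/mol
equation 2: not needed.
equation 3 as written: +33.2 kJ/mol
equation 4 as written: -46.1 kJ/mol
equation 5 as written: -241.8 kJ/mol
Summing the manipulated equations, ΔH° = (-1)·(+82.1) + (1)·(+33.2) + (1)·(-46.1) + (1)·(-241.8) = -336.8 kJ/mol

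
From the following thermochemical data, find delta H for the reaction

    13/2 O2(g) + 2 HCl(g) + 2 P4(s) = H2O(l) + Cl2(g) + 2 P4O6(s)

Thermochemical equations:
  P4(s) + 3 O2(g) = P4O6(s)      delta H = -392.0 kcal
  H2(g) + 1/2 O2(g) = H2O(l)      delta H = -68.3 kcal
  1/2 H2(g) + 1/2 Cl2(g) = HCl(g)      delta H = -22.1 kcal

equation 1 × 2 (scale by 2 for the 2 P4O6(s)): (2)·(-392.0) = -784.0 kcal
equation 2 as written (H2O(l) already on the product side): -68.3 kcal
equation 3 reversed and × 2 (HCl(g) must end up as a reactant; scale by 2 for the 2 HCl(g)): (-2)·(-22.1) = +44.2 kcal
Summing the manipulated equations, delta H = (-784.0) + (-68.3) + (+44.2) = -808.1 kcal

delta H = -808.1 kcal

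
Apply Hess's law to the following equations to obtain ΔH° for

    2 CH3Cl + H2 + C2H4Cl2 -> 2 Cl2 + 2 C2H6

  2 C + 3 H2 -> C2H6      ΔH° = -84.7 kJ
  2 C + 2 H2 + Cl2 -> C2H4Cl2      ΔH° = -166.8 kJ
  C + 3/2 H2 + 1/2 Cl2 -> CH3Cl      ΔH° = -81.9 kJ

equation 1 × 2: (2)·(-84.7) = -169.4 kJ
equation 2 reversed: +166.8 kJ
equation 3 reversed and × 2: (-2)·(-81.9) = +163.8 kJ
Combining the equations, ΔH° = (-169.4) + (+166.8) + (+163.8) = 161.2 kJ

ΔH° = 161.2 kJ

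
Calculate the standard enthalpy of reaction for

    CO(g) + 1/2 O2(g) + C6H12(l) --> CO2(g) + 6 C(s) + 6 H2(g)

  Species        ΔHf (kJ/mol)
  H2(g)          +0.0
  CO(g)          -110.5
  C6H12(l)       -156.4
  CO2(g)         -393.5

Products: 1·(-393.5) + 6·(+0.0) + 6·(+0.0) = -393.5
Reactants: 1·(-110.5) + 1/2·(+0.0) + 1·(-156.4) = -266.9
ΔHrxn = (-393.5) − (-266.9) = -126.6 kJ/mol

ΔHrxn = -126.6 kJ/mol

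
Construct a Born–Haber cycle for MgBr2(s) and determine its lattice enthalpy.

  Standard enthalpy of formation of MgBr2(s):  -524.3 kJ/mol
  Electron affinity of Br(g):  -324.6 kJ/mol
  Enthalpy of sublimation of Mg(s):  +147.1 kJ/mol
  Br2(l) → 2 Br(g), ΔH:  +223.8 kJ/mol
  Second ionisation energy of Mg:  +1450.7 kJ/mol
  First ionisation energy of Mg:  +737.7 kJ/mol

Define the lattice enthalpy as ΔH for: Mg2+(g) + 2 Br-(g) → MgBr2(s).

U = -2434.4 kJ/mol

ΔHf° = 1·ΔHsub + 1·(ΣIE) + 1·D(Br2) + 2·EA + U
-524.3 = 1·(+147.1) + 1·(+2188.4) + 1·(+223.8) + 2·(-324.6) + U
U = -524.3 − (+1910.1) = -2434.4 kJ/mol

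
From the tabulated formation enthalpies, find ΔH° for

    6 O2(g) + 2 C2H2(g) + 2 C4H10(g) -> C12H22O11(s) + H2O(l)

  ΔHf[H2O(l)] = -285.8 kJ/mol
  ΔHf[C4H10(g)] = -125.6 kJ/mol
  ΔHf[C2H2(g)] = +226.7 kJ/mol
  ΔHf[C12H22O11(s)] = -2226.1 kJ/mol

ΔH° = -2714.1 kJ/mol

ΔH°rxn = Σ nΔHf°(products) − Σ nΔHf°(reactants).
Products: 1·(-2226.1) + 1·(-285.8) = -2511.9
Reactants: 6·(+0.0) + 2·(+226.7) + 2·(-125.6) = +202.2
ΔH° = (-2511.9) − (+202.2) = -2714.1 kJ/mol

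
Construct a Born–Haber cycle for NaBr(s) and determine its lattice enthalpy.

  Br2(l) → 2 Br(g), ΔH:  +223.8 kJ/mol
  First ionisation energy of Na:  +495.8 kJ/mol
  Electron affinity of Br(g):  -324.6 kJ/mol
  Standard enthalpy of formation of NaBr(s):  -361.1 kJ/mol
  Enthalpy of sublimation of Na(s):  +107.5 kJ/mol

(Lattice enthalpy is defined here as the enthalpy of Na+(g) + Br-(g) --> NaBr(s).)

U = -751.7 kJ/mol

ΔHf° = 1·ΔHsub + 1·(ΣIE) + 1/2·D(Br2) + 1·EA + U
-361.1 = 1·(+107.5) + 1·(+495.8) + 1/2·(+223.8) + 1·(-324.6) + U
U = -361.1 − (+390.6) = -751.7 kJ/mol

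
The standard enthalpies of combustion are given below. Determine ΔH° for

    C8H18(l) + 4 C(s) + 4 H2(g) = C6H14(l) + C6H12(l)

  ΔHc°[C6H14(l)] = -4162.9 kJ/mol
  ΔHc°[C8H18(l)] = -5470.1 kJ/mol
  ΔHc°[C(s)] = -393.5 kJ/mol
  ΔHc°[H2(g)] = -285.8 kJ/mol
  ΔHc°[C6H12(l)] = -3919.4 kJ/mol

ΔH° = -105.0 kJ/mol

Using ΔH = Σ nΔHc°(reactants) − Σ nΔHc°(products):
= [1·(-5470.1) + 4·(-393.5) + 4·(-285.8)] − [1·(-4162.9) + 1·(-3919.4)]
= -105.0 kJ/mol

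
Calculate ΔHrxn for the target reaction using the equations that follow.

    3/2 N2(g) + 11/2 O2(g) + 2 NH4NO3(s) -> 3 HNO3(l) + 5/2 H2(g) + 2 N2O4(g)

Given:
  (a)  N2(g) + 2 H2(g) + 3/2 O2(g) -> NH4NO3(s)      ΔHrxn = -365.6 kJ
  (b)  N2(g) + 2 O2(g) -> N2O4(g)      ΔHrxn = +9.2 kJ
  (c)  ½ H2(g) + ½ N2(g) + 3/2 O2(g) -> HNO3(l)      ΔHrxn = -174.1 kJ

(a) reversed and × 2 (NH4NO3(s) must end up as a reactant; scale by 2 for the 2 NH4NO3(s)): (-2)·(-365.6) = +731.2 kJ
(b) × 2 (scale by 2 for the 2 N2O4(g)): (2)·(+9.2) = +18.4 kJ
(c) × 3 (×3 to match 3 HNO3(l) in the target): (3)·(-174.1) = -522.3 kJ
Summing the manipulated equations, ΔHrxn = (+731.2) + (+18.4) + (-522.3) = 227.3 kJ

ΔHrxn = 227.3 kJ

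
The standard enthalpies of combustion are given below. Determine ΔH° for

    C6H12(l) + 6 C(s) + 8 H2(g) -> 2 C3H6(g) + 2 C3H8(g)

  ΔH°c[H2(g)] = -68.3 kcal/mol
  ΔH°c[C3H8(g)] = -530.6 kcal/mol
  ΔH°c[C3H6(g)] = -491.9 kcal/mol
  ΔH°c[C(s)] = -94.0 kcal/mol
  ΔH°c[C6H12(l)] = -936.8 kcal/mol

ΔH° = -2.2 kcal/mol

With combustion enthalpies, reactants minus products:
= [1·(-936.8) + 6·(-94.0) + 8·(-68.3)] − [2·(-491.9) + 2·(-530.6)]
= -2.2 kcal/mol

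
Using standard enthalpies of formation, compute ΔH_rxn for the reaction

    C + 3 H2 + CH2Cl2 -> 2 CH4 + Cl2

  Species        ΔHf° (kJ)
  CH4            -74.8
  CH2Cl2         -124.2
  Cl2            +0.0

ΔH_rxn = -25.4 kJ

ΔH°rxn = Σ nΔHf°(products) − Σ nΔHf°(reactants).
Products: 2·(-74.8) + 1·(+0.0) = -149.6
Reactants: 1·(+0.0) + 3·(+0.0) + 1·(-124.2) = -124.2
ΔH_rxn = (-149.6) − (-124.2) = -25.4 kJ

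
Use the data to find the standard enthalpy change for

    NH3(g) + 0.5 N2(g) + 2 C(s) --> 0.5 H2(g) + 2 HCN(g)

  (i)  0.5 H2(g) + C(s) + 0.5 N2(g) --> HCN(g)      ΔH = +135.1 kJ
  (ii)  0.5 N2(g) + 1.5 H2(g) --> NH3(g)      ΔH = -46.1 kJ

ΔH = 316.3 kJ

(i) × 2: (2)·(+135.1) = +270.2 kJ
(ii) reversed: +46.1 kJ
Combining the equations, ΔH = (2)·(+135.1) + (-1)·(-46.1) = 316.3 kJ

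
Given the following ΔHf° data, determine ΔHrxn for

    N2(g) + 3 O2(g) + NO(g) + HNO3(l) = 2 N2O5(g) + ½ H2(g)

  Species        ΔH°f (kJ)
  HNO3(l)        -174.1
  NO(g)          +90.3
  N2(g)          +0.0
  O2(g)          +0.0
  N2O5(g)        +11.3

Products: 2·(+11.3) + 1/2·(+0.0) = +22.6
Reactants: 1·(+0.0) + 3·(+0.0) + 1·(+90.3) + 1·(-174.1) = -83.8
ΔHrxn = (+22.6) − (-83.8) = 106.4 kJ

ΔHrxn = 106.4 kJ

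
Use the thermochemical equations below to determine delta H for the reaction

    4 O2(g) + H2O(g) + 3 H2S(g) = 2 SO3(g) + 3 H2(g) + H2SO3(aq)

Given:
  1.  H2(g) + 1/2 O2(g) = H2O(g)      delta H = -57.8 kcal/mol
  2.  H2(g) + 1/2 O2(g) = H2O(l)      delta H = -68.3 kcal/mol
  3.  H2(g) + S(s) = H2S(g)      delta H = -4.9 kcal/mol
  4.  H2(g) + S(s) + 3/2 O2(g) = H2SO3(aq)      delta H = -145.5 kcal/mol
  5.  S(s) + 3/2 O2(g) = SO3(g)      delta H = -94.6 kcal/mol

delta H = -262.2 kcal/mol

eq. 1 reversed (reverse to put H2O(g) on the reactant side): +57.8 kcal/mol
eq. 2: not needed (H2O(l) appears nowhere else).
eq. 3 reversed and × 3 (reverse to put H2S(g) on the reactant side; scale by 3 for the 3 H2S(g)): (-3)·(-4.9) = +14.7 kcal/mol
eq. 4 as written (H2SO3(aq) already on the product side): -145.5 kcal/mol
eq. 5 × 2 (scale by 2 for the 2 SO3(g)): (2)·(-94.6) = -189.2 kcal/mol
delta H = (-1)·(-57.8) + (-3)·(-4.9) + (1)·(-145.5) + (2)·(-94.6) = -262.2 kcal/mol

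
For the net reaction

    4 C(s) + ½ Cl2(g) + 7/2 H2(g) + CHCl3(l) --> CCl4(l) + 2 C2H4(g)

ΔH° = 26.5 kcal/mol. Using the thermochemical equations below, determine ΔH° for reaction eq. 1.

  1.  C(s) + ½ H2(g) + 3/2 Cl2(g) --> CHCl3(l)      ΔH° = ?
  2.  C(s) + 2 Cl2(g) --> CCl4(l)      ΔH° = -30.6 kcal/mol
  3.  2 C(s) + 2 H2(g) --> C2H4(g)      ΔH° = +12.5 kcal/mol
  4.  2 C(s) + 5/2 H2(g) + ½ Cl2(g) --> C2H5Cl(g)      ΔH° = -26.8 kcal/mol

ΔH° = -32.1 kcal/mol

eq. 1 reversed: contributes −x
eq. 2 as written: -30.6 kcal/mol
eq. 3 × 2: (2)·(+12.5) = +25.0 kcal/mol
eq. 4: not needed.
+26.5 = (-30.6) + (+25.0) − x
x = (+26.5 − (-5.6)) / (-1) = -32.1 kcal/mol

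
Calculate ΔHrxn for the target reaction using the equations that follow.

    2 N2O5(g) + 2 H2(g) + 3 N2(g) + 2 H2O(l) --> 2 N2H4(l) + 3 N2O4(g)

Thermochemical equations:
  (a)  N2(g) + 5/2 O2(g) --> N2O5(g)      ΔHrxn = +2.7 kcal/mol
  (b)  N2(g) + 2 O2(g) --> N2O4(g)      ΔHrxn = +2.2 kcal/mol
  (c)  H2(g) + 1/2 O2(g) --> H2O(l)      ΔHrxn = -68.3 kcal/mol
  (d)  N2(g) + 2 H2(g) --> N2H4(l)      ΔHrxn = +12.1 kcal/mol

ΔHrxn = 162.0 kcal/mol

(a) reversed and × 2 (reverse to put N2O5(g) on the reactant side; ×2 to match 2 N2O5(g) in the target): (-2)·(+2.7) = -5.4 kcal/mol
(b) × 3 (×3 to match 3 N2O4(g) in the target): (3)·(+2.2) = +6.6 kcal/mol
(c) reversed and × 2 (H2O(l) must end up as a reactant; ×2 to match 2 H2O(l) in the target): (-2)·(-68.3) = +136.6 kcal/mol
(d) × 2 (×2 to match 2 N2H4(l) in the target): (2)·(+12.1) = +24.2 kcal/mol
Combining the equations, ΔHrxn = (-5.4) + (+6.6) + (+136.6) + (+24.2) = 162.0 kcal/mol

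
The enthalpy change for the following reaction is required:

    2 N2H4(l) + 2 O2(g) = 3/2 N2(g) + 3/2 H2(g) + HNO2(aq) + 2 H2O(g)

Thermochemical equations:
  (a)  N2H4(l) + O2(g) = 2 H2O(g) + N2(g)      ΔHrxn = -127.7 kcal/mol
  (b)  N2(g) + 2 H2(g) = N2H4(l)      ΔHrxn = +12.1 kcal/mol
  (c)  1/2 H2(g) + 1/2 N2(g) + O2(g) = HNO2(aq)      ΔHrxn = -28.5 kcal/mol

ΔHrxn = -168.3 kcal/mol

(a) as written (H2O(g) already on the product side): -127.7 kcal/mol
(b) reversed: -12.1 kcal/mol
(c) as written (HNO2(aq) already on the product side): -28.5 kcal/mol
ΔHrxn = (1)·(-127.7) + (-1)·(+12.1) + (1)·(-28.5) = -168.3 kcal/mol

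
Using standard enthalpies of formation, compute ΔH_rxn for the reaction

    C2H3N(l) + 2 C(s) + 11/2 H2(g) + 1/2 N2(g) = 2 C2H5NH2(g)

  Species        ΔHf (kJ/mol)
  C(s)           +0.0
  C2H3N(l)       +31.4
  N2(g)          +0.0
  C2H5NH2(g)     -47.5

ΔH_rxn = -126.4 kJ/mol

Products: 2·(-47.5) = -95.0
Reactants: 1·(+31.4) + 2·(+0.0) + 11/2·(+0.0) + 1/2·(+0.0) = +31.4
ΔH_rxn = (-95.0) − (+31.4) = -126.4 kJ/mol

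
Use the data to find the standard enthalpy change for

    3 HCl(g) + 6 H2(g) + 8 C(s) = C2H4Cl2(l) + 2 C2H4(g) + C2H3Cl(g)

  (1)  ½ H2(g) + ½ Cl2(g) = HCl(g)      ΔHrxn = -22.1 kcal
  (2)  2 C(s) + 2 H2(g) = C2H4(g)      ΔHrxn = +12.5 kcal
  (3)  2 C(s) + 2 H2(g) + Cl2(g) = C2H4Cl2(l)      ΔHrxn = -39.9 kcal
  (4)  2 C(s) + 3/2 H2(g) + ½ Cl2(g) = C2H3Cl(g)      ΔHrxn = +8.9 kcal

ΔHrxn = 60.3 kcal

(1) reversed and × 3: (-3)·(-22.1) = +66.3 kcal
(2) × 2: (2)·(+12.5) = +25.0 kcal
(3) as written: -39.9 kcal
(4) as written: +8.9 kcal
Summing the manipulated equations, ΔHrxn = (-3)·(-22.1) + (2)·(+12.5) + (1)·(-39.9) + (1)·(+8.9) = 60.3 kcal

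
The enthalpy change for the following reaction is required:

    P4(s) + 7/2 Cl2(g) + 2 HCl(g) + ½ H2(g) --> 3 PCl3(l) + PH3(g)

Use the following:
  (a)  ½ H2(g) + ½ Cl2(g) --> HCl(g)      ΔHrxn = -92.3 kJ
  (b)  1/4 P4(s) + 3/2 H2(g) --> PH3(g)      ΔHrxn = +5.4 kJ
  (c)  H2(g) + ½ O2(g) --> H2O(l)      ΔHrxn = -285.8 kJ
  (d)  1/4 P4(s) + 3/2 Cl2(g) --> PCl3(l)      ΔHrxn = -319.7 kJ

(a) reversed and × 2: (-2)·(-92.3) = +184.6 kJ
(b) as written: +5.4 kJ
(c): not needed.
(d) × 3: (3)·(-319.7) = -959.1 kJ
ΔHrxn = (+184.6) + (+5.4) + (-959.1) = -769.1 kJ

ΔHrxn = -769.1 kJ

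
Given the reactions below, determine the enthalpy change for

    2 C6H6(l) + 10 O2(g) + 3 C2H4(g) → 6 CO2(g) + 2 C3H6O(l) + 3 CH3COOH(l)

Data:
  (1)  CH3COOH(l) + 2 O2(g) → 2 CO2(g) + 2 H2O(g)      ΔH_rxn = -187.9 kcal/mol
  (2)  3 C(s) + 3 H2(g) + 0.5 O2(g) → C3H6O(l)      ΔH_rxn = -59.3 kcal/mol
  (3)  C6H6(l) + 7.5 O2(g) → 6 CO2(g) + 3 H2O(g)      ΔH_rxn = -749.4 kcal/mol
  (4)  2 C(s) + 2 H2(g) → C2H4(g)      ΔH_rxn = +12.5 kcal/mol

(1) reversed and × 3 (reverse to put CH3COOH(l) on the product side; ×3 to match 3 CH3COOH(l) in the target): (-3)·(-187.9) = +563.7 kcal/mol
(2) × 2 (×2 to match 2 C3H6O(l) in the target): (2)·(-59.3) = -118.6 kcal/mol
(3) × 2 (scale by 2 for the 2 C6H6(l)): (2)·(-749.4) = -1498.8 kcal/mol
(4) reversed and × 3 (C2H4(g) must end up as a reactant; ×3 to match 3 C2H4(g) in the target): (-3)·(+12.5) = -37.5 kcal/mol
Since enthalpy is a state function, ΔH_rxn = (-3)·(-187.9) + (2)·(-59.3) + (2)·(-749.4) + (-3)·(+12.5) = -1091.2 kcal/mol

ΔH_rxn = -1091.2 kcal/mol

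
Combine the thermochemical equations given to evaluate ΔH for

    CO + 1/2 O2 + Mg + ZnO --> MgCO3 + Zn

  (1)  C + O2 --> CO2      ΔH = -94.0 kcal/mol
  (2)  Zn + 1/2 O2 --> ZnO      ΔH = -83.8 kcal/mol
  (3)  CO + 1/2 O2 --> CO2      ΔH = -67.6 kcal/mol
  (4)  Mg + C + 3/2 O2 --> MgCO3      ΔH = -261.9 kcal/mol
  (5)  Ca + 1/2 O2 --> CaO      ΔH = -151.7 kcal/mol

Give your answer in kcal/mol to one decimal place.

(1) reversed: +94.0 kcal/mol
(2) reversed (ZnO must end up as a reactant): +83.8 kcal/mol
(3) as written (CO already on the reactant side): -67.6 kcal/mol
(4) as written (MgCO3 already on the product side): -261.9 kcal/mol
(5): not needed (Ca appears nowhere else).
Summing the manipulated equations, ΔH = (-1)·(-94.0) + (-1)·(-83.8) + (1)·(-67.6) + (1)·(-261.9) = -151.7 kcal/mol

ΔH = -151.7 kcal/mol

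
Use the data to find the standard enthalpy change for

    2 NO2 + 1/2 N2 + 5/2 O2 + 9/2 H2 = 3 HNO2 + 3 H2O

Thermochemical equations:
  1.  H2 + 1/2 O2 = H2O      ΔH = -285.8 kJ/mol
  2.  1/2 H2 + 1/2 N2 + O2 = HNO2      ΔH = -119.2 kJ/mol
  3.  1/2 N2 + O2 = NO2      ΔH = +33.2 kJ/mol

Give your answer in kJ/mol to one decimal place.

eq. 1 × 3: (3)·(-285.8) = -857.4 kJ/mol
eq. 2 × 3: (3)·(-119.2) = -357.6 kJ/mol
eq. 3 reversed and × 2: (-2)·(+33.2) = -66.4 kJ/mol
ΔH = (3)·(-285.8) + (3)·(-119.2) + (-2)·(+33.2) = -1281.4 kJ/mol

ΔH = -1281.4 kJ/mol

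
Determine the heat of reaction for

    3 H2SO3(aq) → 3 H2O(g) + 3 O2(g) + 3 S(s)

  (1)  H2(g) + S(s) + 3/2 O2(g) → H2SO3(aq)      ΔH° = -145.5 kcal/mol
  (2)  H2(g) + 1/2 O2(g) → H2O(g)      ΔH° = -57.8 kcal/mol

(1) reversed and × 3: (-3)·(-145.5) = +436.5 kcal/mol
(2) × 3: (3)·(-57.8) = -173.4 kcal/mol
ΔH° = (-3)·(-145.5) + (3)·(-57.8) = 263.1 kcal/mol

ΔH° = 263.1 kcal/mol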